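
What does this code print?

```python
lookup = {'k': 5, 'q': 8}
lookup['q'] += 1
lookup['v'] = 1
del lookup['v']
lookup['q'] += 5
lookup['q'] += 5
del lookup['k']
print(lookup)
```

lookup['q'] = 8+1 = 9 → {'k': 5, 'q': 9}
lookup['v'] = 1 → {'k': 5, 'q': 9, 'v': 1}
del 'v' → {'k': 5, 'q': 9}
lookup['q'] = 9+5 = 14 → {'k': 5, 'q': 14}
lookup['q'] = 14+5 = 19 → {'k': 5, 'q': 19}
del 'k' → {'q': 19}

{'q': 19}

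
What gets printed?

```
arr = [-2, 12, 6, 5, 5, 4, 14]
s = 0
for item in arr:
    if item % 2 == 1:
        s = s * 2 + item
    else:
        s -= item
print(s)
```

item=-2: not odd, s = 0-(-2) = 2
item=12: not odd, s = 2-12 = -10
item=6: not odd, s = (-10)-6 = -16
item=5: odd, s = (-16)*2+5 = -27
item=5: odd, s = (-27)*2+5 = -49
item=4: not odd, s = (-49)-4 = -53
item=14: not odd, s = (-53)-14 = -67

-67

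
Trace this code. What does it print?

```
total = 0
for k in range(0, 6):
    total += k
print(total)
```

15

k=0: total = 0+0 = 0
k=1: total = 0+1 = 1
k=2: total = 1+2 = 3
k=3: total = 3+3 = 6
k=4: total = 6+4 = 10
k=5: total = 10+5 = 15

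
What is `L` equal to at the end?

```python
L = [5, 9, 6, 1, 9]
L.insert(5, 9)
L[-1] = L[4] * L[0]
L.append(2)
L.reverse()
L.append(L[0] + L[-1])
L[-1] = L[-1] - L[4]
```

insert 9 at 5 → [5, 9, 6, 1, 9, 9]
L[-1] = L[4]*L[0] = 9*5 = 45 → [5, 9, 6, 1, 9, 45]
append 2 → [5, 9, 6, 1, 9, 45, 2]
reverse → [2, 45, 9, 1, 6, 9, 5]
append L[0]+L[-1] = 2+5 = 7 → [2, 45, 9, 1, 6, 9, 5, 7]
L[-1] = L[-1]-L[4] = 7-6 = 1 → [2, 45, 9, 1, 6, 9, 5, 1]

[2, 45, 9, 1, 6, 9, 5, 1]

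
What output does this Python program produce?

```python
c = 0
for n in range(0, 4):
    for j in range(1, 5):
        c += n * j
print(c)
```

60

n=0,j=1: c = 0+0 = 0
n=0,j=2: c = 0+0 = 0
n=0,j=3: c = 0+0 = 0
n=0,j=4: c = 0+0 = 0
n=1,j=1: c = 0+1 = 1
n=1,j=2: c = 1+2 = 3
n=1,j=3: c = 3+3 = 6
n=1,j=4: c = 6+4 = 10
n=2,j=1: c = 10+2 = 12
n=2,j=2: c = 12+4 = 16
n=2,j=3: c = 16+6 = 22
n=2,j=4: c = 22+8 = 30
n=3,j=1: c = 30+3 = 33
n=3,j=2: c = 33+6 = 39
n=3,j=3: c = 39+9 = 48
n=3,j=4: c = 48+12 = 60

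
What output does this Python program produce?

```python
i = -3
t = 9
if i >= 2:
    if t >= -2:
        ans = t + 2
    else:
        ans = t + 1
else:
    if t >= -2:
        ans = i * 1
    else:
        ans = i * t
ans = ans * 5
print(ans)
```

i=-3, t=9
i >= 2 is False; t >= -2 is True
→ ans = i * 1 = -3
ans = (-3)*5 = -15

-15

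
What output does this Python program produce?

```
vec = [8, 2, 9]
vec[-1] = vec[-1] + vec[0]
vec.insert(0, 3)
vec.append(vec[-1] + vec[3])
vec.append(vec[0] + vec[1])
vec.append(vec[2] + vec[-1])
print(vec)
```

vec[-1] = vec[-1]+vec[0] = 9+8 = 17 → [8, 2, 17]
insert 3 at 0 → [3, 8, 2, 17]
append vec[-1]+vec[3] = 17+17 = 34 → [3, 8, 2, 17, 34]
append vec[0]+vec[1] = 3+8 = 11 → [3, 8, 2, 17, 34, 11]
append vec[2]+vec[-1] = 2+11 = 13 → [3, 8, 2, 17, 34, 11, 13]

[3, 8, 2, 17, 34, 11, 13]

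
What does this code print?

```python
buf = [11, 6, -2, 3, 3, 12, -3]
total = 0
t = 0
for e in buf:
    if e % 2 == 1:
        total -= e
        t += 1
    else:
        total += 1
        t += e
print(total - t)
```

-31

e=11: odd, total = 0-11 = -11; t=1
e=6: not odd, total = (-11)+1 = -10; t=7
e=-2: not odd, total = (-10)+1 = -9; t=5
e=3: odd, total = (-9)-3 = -12; t=6
e=3: odd, total = (-12)-3 = -15; t=7
e=12: not odd, total = (-15)+1 = -14; t=19
e=-3: odd, total = (-14)-(-3) = -11; t=20
total-t = (-11)-20 = -31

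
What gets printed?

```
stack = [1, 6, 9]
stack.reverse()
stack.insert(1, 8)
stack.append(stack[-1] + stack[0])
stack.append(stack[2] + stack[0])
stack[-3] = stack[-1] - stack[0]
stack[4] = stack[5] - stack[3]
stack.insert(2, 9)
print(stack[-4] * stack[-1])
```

reverse → [9, 6, 1]
insert 8 at 1 → [9, 8, 6, 1]
append stack[-1]+stack[0] = 1+9 = 10 → [9, 8, 6, 1, 10]
append stack[2]+stack[0] = 6+9 = 15 → [9, 8, 6, 1, 10, 15]
stack[-3] = stack[-1]-stack[0] = 15-9 = 6 → [9, 8, 6, 6, 10, 15]
stack[4] = stack[5]-stack[3] = 15-6 = 9 → [9, 8, 6, 6, 9, 15]
insert 9 at 2 → [9, 8, 9, 6, 6, 9, 15]
stack[-4]*stack[-1] = 6*15 = 90

90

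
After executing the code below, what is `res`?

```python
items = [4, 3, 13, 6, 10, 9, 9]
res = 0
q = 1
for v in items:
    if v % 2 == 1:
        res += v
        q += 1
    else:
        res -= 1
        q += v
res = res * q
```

775

v=4: not odd, res = 0-1 = -1; q=5
v=3: odd, res = (-1)+3 = 2; q=6
v=13: odd, res = 2+13 = 15; q=7
v=6: not odd, res = 15-1 = 14; q=13
v=10: not odd, res = 14-1 = 13; q=23
v=9: odd, res = 13+9 = 22; q=24
v=9: odd, res = 22+9 = 31; q=25
res*q = 31*25 = 775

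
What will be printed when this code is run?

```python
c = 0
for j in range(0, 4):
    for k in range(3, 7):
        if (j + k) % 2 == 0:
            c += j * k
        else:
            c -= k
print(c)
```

j=0,k=3: odd sum, c = 0-3 = -3
j=0,k=4: even sum, c = (-3)+0 = -3
j=0,k=5: odd sum, c = (-3)-5 = -8
j=0,k=6: even sum, c = (-8)+0 = -8
j=1,k=3: even sum, c = (-8)+3 = -5
j=1,k=4: odd sum, c = (-5)-4 = -9
j=1,k=5: even sum, c = (-9)+5 = -4
j=1,k=6: odd sum, c = (-4)-6 = -10
j=2,k=3: odd sum, c = (-10)-3 = -13
j=2,k=4: even sum, c = (-13)+8 = -5
j=2,k=5: odd sum, c = (-5)-5 = -10
j=2,k=6: even sum, c = (-10)+12 = 2
j=3,k=3: even sum, c = 2+9 = 11
j=3,k=4: odd sum, c = 11-4 = 7
j=3,k=5: even sum, c = 7+15 = 22
j=3,k=6: odd sum, c = 22-6 = 16

16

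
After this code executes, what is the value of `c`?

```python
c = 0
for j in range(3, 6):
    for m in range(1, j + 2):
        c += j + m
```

j=3,m=1: c = 0+4 = 4
j=3,m=2: c = 4+5 = 9
j=3,m=3: c = 9+6 = 15
j=3,m=4: c = 15+7 = 22
j=4,m=1: c = 22+5 = 27
j=4,m=2: c = 27+6 = 33
j=4,m=3: c = 33+7 = 40
j=4,m=4: c = 40+8 = 48
j=4,m=5: c = 48+9 = 57
j=5,m=1: c = 57+6 = 63
j=5,m=2: c = 63+7 = 70
j=5,m=3: c = 70+8 = 78
j=5,m=4: c = 78+9 = 87
j=5,m=5: c = 87+10 = 97
j=5,m=6: c = 97+11 = 108

108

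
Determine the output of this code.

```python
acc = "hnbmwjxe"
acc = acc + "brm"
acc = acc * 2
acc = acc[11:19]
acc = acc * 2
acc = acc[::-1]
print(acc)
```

exjwmbnhexjwmbnh

+ 'brm' → 'hnbmwjxebrm'
repeat ×2 → 'hnbmwjxebrmhnbmwjxebrm'
slice [11:19] → 'hnbmwjxe'
repeat ×2 → 'hnbmwjxehnbmwjxe'
reverse → 'exjwmbnhexjwmbnh'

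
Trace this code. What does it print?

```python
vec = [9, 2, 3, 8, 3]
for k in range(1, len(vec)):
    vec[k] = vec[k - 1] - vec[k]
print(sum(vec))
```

k=1: vec[1] = 9-2 = 7 → [9, 7, 3, 8, 3]
k=2: vec[2] = 7-3 = 4 → [9, 7, 4, 8, 3]
k=3: vec[3] = 4-8 = -4 → [9, 7, 4, -4, 3]
k=4: vec[4] = (-4)-3 = -7 → [9, 7, 4, -4, -7]
sum = 9

9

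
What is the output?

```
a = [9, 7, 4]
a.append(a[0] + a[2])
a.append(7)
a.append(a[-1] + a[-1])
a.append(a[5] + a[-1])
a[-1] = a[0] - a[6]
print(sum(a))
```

35

append a[0]+a[2] = 9+4 = 13 → [9, 7, 4, 13]
append 7 → [9, 7, 4, 13, 7]
append a[-1]+a[-1] = 7+7 = 14 → [9, 7, 4, 13, 7, 14]
append a[5]+a[-1] = 14+14 = 28 → [9, 7, 4, 13, 7, 14, 28]
a[-1] = a[0]-a[6] = 9-28 = -19 → [9, 7, 4, 13, 7, 14, -19]
sum = 35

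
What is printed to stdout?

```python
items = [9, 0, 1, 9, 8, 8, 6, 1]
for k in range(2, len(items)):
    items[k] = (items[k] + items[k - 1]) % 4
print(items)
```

k=2: items[2] = (1+0)%4 = 1 → [9, 0, 1, 9, 8, 8, 6, 1]
k=3: items[3] = (9+1)%4 = 2 → [9, 0, 1, 2, 8, 8, 6, 1]
k=4: items[4] = (8+2)%4 = 2 → [9, 0, 1, 2, 2, 8, 6, 1]
k=5: items[5] = (8+2)%4 = 2 → [9, 0, 1, 2, 2, 2, 6, 1]
k=6: items[6] = (6+2)%4 = 0 → [9, 0, 1, 2, 2, 2, 0, 1]
k=7: items[7] = (1+0)%4 = 1 → [9, 0, 1, 2, 2, 2, 0, 1]

[9, 0, 1, 2, 2, 2, 0, 1]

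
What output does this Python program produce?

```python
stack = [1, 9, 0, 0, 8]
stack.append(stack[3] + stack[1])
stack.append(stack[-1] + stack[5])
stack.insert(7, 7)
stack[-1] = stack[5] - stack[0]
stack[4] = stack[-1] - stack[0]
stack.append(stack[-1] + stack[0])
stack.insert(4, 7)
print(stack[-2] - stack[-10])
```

7

append stack[3]+stack[1] = 0+9 = 9 → [1, 9, 0, 0, 8, 9]
append stack[-1]+stack[5] = 9+9 = 18 → [1, 9, 0, 0, 8, 9, 18]
insert 7 at 7 → [1, 9, 0, 0, 8, 9, 18, 7]
stack[-1] = stack[5]-stack[0] = 9-1 = 8 → [1, 9, 0, 0, 8, 9, 18, 8]
stack[4] = stack[-1]-stack[0] = 8-1 = 7 → [1, 9, 0, 0, 7, 9, 18, 8]
append stack[-1]+stack[0] = 8+1 = 9 → [1, 9, 0, 0, 7, 9, 18, 8, 9]
insert 7 at 4 → [1, 9, 0, 0, 7, 7, 9, 18, 8, 9]
stack[-2]-stack[-10] = 8-1 = 7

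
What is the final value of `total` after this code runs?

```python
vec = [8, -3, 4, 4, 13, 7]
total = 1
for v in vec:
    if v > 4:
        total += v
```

29

v=8: >4, total = 1+8 = 9
v=-3: not >4
v=4: not >4
v=4: not >4
v=13: >4, total = 9+13 = 22
v=7: >4, total = 22+7 = 29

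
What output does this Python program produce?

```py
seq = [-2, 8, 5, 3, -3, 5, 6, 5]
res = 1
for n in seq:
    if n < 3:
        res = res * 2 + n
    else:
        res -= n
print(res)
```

-51

n=-2: <3, res = 1*2+(-2) = 0
n=8: not <3, res = 0-8 = -8
n=5: not <3, res = (-8)-5 = -13
n=3: not <3, res = (-13)-3 = -16
n=-3: <3, res = (-16)*2+(-3) = -35
n=5: not <3, res = (-35)-5 = -40
n=6: not <3, res = (-40)-6 = -46
n=5: not <3, res = (-46)-5 = -51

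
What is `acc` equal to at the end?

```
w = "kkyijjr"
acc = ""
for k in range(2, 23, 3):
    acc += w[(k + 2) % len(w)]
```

k=2: add w[4]='j' → 'j'
k=5: add w[0]='k' → 'jk'
k=8: add w[3]='i' → 'jki'
k=11: add w[6]='r' → 'jkir'
k=14: add w[2]='y' → 'jkiry'
k=17: add w[5]='j' → 'jkiryj'
k=20: add w[1]='k' → 'jkiryjk'

'jkiryjk'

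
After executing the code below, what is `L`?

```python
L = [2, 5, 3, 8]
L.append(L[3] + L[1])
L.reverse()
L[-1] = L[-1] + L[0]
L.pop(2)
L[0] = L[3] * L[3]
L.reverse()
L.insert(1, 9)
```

[15, 9, 5, 8, 225]

append L[3]+L[1] = 8+5 = 13 → [2, 5, 3, 8, 13]
reverse → [13, 8, 3, 5, 2]
L[-1] = L[-1]+L[0] = 2+13 = 15 → [13, 8, 3, 5, 15]
pop(2) removes 3 → [13, 8, 5, 15]
L[0] = L[3]*L[3] = 15*15 = 225 → [225, 8, 5, 15]
reverse → [15, 5, 8, 225]
insert 9 at 1 → [15, 9, 5, 8, 225]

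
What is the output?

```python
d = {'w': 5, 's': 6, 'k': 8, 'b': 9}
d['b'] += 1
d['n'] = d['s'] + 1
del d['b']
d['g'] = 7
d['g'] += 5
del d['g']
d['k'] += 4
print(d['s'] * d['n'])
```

42

d['b'] = 9+1 = 10 → {'w': 5, 's': 6, 'k': 8, 'b': 10}
d['n'] = d['s']+1 = 7 → {'w': 5, 's': 6, 'k': 8, 'b': 10, 'n': 7}
del 'b' → {'w': 5, 's': 6, 'k': 8, 'n': 7}
d['g'] = 7 → {'w': 5, 's': 6, 'k': 8, 'n': 7, 'g': 7}
d['g'] = 7+5 = 12 → {'w': 5, 's': 6, 'k': 8, 'n': 7, 'g': 12}
del 'g' → {'w': 5, 's': 6, 'k': 8, 'n': 7}
d['k'] = 8+4 = 12 → {'w': 5, 's': 6, 'k': 12, 'n': 7}
d['s']*d['n'] = 6*7 = 42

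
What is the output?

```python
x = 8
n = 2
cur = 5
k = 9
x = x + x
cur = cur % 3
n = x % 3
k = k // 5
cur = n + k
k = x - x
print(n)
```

1

x = 8+8 = 16
cur = 5%3 = 2
n = 16%3 = 1
k = 9//5 = 1
cur = 1+1 = 2
k = 16-16 = 0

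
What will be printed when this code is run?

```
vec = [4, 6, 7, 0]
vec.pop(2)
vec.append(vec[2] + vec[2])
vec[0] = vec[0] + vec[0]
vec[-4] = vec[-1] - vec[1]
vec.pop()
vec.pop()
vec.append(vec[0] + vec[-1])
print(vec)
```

pop(2) removes 7 → [4, 6, 0]
append vec[2]+vec[2] = 0+0 = 0 → [4, 6, 0, 0]
vec[0] = vec[0]+vec[0] = 4+4 = 8 → [8, 6, 0, 0]
vec[-4] = vec[-1]-vec[1] = 0-6 = -6 → [-6, 6, 0, 0]
pop() removes 0 → [-6, 6, 0]
pop() removes 0 → [-6, 6]
append vec[0]+vec[-1] = (-6)+6 = 0 → [-6, 6, 0]

[-6, 6, 0]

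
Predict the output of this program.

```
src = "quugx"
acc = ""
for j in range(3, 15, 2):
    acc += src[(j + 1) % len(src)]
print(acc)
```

j=3: add src[4]='x' → 'x'
j=5: add src[1]='u' → 'xu'
j=7: add src[3]='g' → 'xug'
j=9: add src[0]='q' → 'xugq'
j=11: add src[2]='u' → 'xugqu'
j=13: add src[4]='x' → 'xugqux'

xugqux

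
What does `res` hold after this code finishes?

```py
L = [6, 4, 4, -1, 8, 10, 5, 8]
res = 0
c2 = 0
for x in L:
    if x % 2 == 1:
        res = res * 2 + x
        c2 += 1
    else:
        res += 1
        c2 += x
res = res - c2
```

-22

x=6: not odd, res = 0+1 = 1; c2=6
x=4: not odd, res = 1+1 = 2; c2=10
x=4: not odd, res = 2+1 = 3; c2=14
x=-1: odd, res = 3*2+(-1) = 5; c2=15
x=8: not odd, res = 5+1 = 6; c2=23
x=10: not odd, res = 6+1 = 7; c2=33
x=5: odd, res = 7*2+5 = 19; c2=34
x=8: not odd, res = 19+1 = 20; c2=42
res-c2 = 20-42 = -22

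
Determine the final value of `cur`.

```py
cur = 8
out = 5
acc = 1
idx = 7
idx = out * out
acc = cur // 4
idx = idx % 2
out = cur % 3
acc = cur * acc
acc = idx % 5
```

8

idx = 5*5 = 25
acc = 8//4 = 2
idx = 25%2 = 1
out = 8%3 = 2
acc = 8*2 = 16
acc = 1%5 = 1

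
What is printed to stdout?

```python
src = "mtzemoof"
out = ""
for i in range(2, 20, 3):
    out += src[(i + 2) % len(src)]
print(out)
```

i=2: add src[4]='m' → 'm'
i=5: add src[7]='f' → 'mf'
i=8: add src[2]='z' → 'mfz'
i=11: add src[5]='o' → 'mfzo'
i=14: add src[0]='m' → 'mfzom'
i=17: add src[3]='e' → 'mfzome'

mfzome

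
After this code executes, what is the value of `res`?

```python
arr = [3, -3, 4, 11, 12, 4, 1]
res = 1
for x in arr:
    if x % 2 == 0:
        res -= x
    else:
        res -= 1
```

-23

x=3: not even, res = 1-1 = 0
x=-3: not even, res = 0-1 = -1
x=4: even, res = (-1)-4 = -5
x=11: not even, res = (-5)-1 = -6
x=12: even, res = (-6)-12 = -18
x=4: even, res = (-18)-4 = -22
x=1: not even, res = (-22)-1 = -23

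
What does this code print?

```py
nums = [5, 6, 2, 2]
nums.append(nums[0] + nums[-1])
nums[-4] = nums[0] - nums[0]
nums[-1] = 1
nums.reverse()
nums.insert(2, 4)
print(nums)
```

[1, 2, 4, 2, 0, 5]

append nums[0]+nums[-1] = 5+2 = 7 → [5, 6, 2, 2, 7]
nums[-4] = nums[0]-nums[0] = 5-5 = 0 → [5, 0, 2, 2, 7]
nums[-1] = 1 → [5, 0, 2, 2, 1]
reverse → [1, 2, 2, 0, 5]
insert 4 at 2 → [1, 2, 4, 2, 0, 5]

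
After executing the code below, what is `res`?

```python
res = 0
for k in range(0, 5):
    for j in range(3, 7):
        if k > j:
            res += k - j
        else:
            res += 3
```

k=0,j=3: not 0>3, res = 0+3 = 3
k=0,j=4: not 0>4, res = 3+3 = 6
k=0,j=5: not 0>5, res = 6+3 = 9
k=0,j=6: not 0>6, res = 9+3 = 12
k=1,j=3: not 1>3, res = 12+3 = 15
k=1,j=4: not 1>4, res = 15+3 = 18
k=1,j=5: not 1>5, res = 18+3 = 21
k=1,j=6: not 1>6, res = 21+3 = 24
k=2,j=3: not 2>3, res = 24+3 = 27
k=2,j=4: not 2>4, res = 27+3 = 30
k=2,j=5: not 2>5, res = 30+3 = 33
k=2,j=6: not 2>6, res = 33+3 = 36
k=3,j=3: not 3>3, res = 36+3 = 39
k=3,j=4: not 3>4, res = 39+3 = 42
k=3,j=5: not 3>5, res = 42+3 = 45
k=3,j=6: not 3>6, res = 45+3 = 48
k=4,j=3: 4>3, res = 48+1 = 49
k=4,j=4: not 4>4, res = 49+3 = 52
k=4,j=5: not 4>5, res = 52+3 = 55
k=4,j=6: not 4>6, res = 55+3 = 58

58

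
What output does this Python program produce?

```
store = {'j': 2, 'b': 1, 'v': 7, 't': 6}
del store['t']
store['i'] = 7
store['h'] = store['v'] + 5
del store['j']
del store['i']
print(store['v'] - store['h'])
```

del 't' → {'j': 2, 'b': 1, 'v': 7}
store['i'] = 7 → {'j': 2, 'b': 1, 'v': 7, 'i': 7}
store['h'] = store['v']+5 = 12 → {'j': 2, 'b': 1, 'v': 7, 'i': 7, 'h': 12}
del 'j' → {'b': 1, 'v': 7, 'i': 7, 'h': 12}
del 'i' → {'b': 1, 'v': 7, 'h': 12}
store['v']-store['h'] = 7-12 = -5

-5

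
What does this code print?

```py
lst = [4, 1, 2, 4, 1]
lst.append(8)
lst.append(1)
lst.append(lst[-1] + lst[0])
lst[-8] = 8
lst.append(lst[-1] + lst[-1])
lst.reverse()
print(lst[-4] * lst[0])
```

append 8 → [4, 1, 2, 4, 1, 8]
append 1 → [4, 1, 2, 4, 1, 8, 1]
append lst[-1]+lst[0] = 1+4 = 5 → [4, 1, 2, 4, 1, 8, 1, 5]
lst[-8] = 8 → [8, 1, 2, 4, 1, 8, 1, 5]
append lst[-1]+lst[-1] = 5+5 = 10 → [8, 1, 2, 4, 1, 8, 1, 5, 10]
reverse → [10, 5, 1, 8, 1, 4, 2, 1, 8]
lst[-4]*lst[0] = 4*10 = 40

40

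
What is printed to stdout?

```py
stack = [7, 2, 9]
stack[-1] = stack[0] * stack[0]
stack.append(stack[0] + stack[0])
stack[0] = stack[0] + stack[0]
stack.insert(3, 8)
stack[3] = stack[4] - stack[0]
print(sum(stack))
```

79

stack[-1] = stack[0]*stack[0] = 7*7 = 49 → [7, 2, 49]
append stack[0]+stack[0] = 7+7 = 14 → [7, 2, 49, 14]
stack[0] = stack[0]+stack[0] = 7+7 = 14 → [14, 2, 49, 14]
insert 8 at 3 → [14, 2, 49, 8, 14]
stack[3] = stack[4]-stack[0] = 14-14 = 0 → [14, 2, 49, 0, 14]
sum = 79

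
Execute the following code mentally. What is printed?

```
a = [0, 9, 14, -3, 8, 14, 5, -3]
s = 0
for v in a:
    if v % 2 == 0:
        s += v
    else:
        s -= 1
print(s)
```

32

v=0: even, s = 0+0 = 0
v=9: not even, s = 0-1 = -1
v=14: even, s = (-1)+14 = 13
v=-3: not even, s = 13-1 = 12
v=8: even, s = 12+8 = 20
v=14: even, s = 20+14 = 34
v=5: not even, s = 34-1 = 33
v=-3: not even, s = 33-1 = 32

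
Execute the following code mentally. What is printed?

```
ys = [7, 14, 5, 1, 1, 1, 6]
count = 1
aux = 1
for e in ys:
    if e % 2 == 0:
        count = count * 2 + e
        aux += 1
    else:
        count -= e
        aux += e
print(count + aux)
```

12

e=7: not even, count = 1-7 = -6; aux=8
e=14: even, count = (-6)*2+14 = 2; aux=9
e=5: not even, count = 2-5 = -3; aux=14
e=1: not even, count = (-3)-1 = -4; aux=15
e=1: not even, count = (-4)-1 = -5; aux=16
e=1: not even, count = (-5)-1 = -6; aux=17
e=6: even, count = (-6)*2+6 = -6; aux=18
count+aux = (-6)+18 = 12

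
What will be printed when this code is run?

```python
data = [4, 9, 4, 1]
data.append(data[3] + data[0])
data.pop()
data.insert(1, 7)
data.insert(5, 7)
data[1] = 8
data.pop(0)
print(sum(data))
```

29

append data[3]+data[0] = 1+4 = 5 → [4, 9, 4, 1, 5]
pop() removes 5 → [4, 9, 4, 1]
insert 7 at 1 → [4, 7, 9, 4, 1]
insert 7 at 5 → [4, 7, 9, 4, 1, 7]
data[1] = 8 → [4, 8, 9, 4, 1, 7]
pop(0) removes 4 → [8, 9, 4, 1, 7]
sum = 29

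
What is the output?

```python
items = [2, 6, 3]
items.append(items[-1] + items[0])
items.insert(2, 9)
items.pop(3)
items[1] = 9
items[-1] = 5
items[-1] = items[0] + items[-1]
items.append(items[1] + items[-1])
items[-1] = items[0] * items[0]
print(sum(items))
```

append items[-1]+items[0] = 3+2 = 5 → [2, 6, 3, 5]
insert 9 at 2 → [2, 6, 9, 3, 5]
pop(3) removes 3 → [2, 6, 9, 5]
items[1] = 9 → [2, 9, 9, 5]
items[-1] = 5 → [2, 9, 9, 5]
items[-1] = items[0]+items[-1] = 2+5 = 7 → [2, 9, 9, 7]
append items[1]+items[-1] = 9+7 = 16 → [2, 9, 9, 7, 16]
items[-1] = items[0]*items[0] = 2*2 = 4 → [2, 9, 9, 7, 4]
sum = 31

31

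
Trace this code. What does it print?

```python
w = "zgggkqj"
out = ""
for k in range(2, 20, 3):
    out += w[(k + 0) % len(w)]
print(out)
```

k=2: add w[2]='g' → 'g'
k=5: add w[5]='q' → 'gq'
k=8: add w[1]='g' → 'gqg'
k=11: add w[4]='k' → 'gqgk'
k=14: add w[0]='z' → 'gqgkz'
k=17: add w[3]='g' → 'gqgkzg'

gqgkzg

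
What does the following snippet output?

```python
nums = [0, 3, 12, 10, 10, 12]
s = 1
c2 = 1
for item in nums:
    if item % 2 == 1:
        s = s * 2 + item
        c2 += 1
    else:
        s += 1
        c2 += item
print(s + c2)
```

item=0: not odd, s = 1+1 = 2; c2=1
item=3: odd, s = 2*2+3 = 7; c2=2
item=12: not odd, s = 7+1 = 8; c2=14
item=10: not odd, s = 8+1 = 9; c2=24
item=10: not odd, s = 9+1 = 10; c2=34
item=12: not odd, s = 10+1 = 11; c2=46
s+c2 = 11+46 = 57

57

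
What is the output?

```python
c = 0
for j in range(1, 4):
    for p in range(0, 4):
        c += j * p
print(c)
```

j=1,p=0: c = 0+0 = 0
j=1,p=1: c = 0+1 = 1
j=1,p=2: c = 1+2 = 3
j=1,p=3: c = 3+3 = 6
j=2,p=0: c = 6+0 = 6
j=2,p=1: c = 6+2 = 8
j=2,p=2: c = 8+4 = 12
j=2,p=3: c = 12+6 = 18
j=3,p=0: c = 18+0 = 18
j=3,p=1: c = 18+3 = 21
j=3,p=2: c = 21+6 = 27
j=3,p=3: c = 27+9 = 36

36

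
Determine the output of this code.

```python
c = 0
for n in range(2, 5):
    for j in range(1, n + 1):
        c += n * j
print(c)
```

n=2,j=1: c = 0+2 = 2
n=2,j=2: c = 2+4 = 6
n=3,j=1: c = 6+3 = 9
n=3,j=2: c = 9+6 = 15
n=3,j=3: c = 15+9 = 24
n=4,j=1: c = 24+4 = 28
n=4,j=2: c = 28+8 = 36
n=4,j=3: c = 36+12 = 48
n=4,j=4: c = 48+16 = 64

64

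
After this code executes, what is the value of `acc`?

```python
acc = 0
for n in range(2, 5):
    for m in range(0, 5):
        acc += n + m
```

n=2,m=0: acc = 0+2 = 2
n=2,m=1: acc = 2+3 = 5
n=2,m=2: acc = 5+4 = 9
n=2,m=3: acc = 9+5 = 14
n=2,m=4: acc = 14+6 = 20
n=3,m=0: acc = 20+3 = 23
n=3,m=1: acc = 23+4 = 27
n=3,m=2: acc = 27+5 = 32
n=3,m=3: acc = 32+6 = 38
n=3,m=4: acc = 38+7 = 45
n=4,m=0: acc = 45+4 = 49
n=4,m=1: acc = 49+5 = 54
n=4,m=2: acc = 54+6 = 60
n=4,m=3: acc = 60+7 = 67
n=4,m=4: acc = 67+8 = 75

75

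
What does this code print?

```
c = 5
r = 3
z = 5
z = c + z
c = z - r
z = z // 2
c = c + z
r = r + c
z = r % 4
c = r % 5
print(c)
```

z = 5+5 = 10
c = 10-3 = 7
z = 10//2 = 5
c = 7+5 = 12
r = 3+12 = 15
z = 15%4 = 3
c = 15%5 = 0

0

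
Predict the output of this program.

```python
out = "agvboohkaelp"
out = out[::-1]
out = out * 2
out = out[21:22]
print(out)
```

reverse → 'pleakhoobvga'
repeat ×2 → 'pleakhoobvgapleakhoobvga'
slice [21:22] → 'v'

v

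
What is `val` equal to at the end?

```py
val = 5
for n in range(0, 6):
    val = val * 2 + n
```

377

n=0: val = 5*2+0 = 10
n=1: val = 10*2+1 = 21
n=2: val = 21*2+2 = 44
n=3: val = 44*2+3 = 91
n=4: val = 91*2+4 = 186
n=5: val = 186*2+5 = 377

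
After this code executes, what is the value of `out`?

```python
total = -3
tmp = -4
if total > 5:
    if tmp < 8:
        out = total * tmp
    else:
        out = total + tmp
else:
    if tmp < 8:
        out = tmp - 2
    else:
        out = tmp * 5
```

total=-3, tmp=-4
total > 5 is False; tmp < 8 is True
→ out = tmp - 2 = -6

-6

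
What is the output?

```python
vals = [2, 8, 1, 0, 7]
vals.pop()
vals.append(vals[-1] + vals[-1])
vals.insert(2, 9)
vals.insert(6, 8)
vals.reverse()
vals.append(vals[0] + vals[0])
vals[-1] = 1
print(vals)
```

pop() removes 7 → [2, 8, 1, 0]
append vals[-1]+vals[-1] = 0+0 = 0 → [2, 8, 1, 0, 0]
insert 9 at 2 → [2, 8, 9, 1, 0, 0]
insert 8 at 6 → [2, 8, 9, 1, 0, 0, 8]
reverse → [8, 0, 0, 1, 9, 8, 2]
append vals[0]+vals[0] = 8+8 = 16 → [8, 0, 0, 1, 9, 8, 2, 16]
vals[-1] = 1 → [8, 0, 0, 1, 9, 8, 2, 1]

[8, 0, 0, 1, 9, 8, 2, 1]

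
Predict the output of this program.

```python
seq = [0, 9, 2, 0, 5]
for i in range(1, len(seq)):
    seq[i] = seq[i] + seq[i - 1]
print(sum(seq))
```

47

i=1: seq[1] = 9+0 = 9 → [0, 9, 2, 0, 5]
i=2: seq[2] = 2+9 = 11 → [0, 9, 11, 0, 5]
i=3: seq[3] = 0+11 = 11 → [0, 9, 11, 11, 5]
i=4: seq[4] = 5+11 = 16 → [0, 9, 11, 11, 16]
sum = 47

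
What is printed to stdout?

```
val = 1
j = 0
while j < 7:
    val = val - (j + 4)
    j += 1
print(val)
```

-48

j=0: val = 1-4 = -3
j=1: val = (-3)-5 = -8
j=2: val = (-8)-6 = -14
j=3: val = (-14)-7 = -21
j=4: val = (-21)-8 = -29
j=5: val = (-29)-9 = -38
j=6: val = (-38)-10 = -48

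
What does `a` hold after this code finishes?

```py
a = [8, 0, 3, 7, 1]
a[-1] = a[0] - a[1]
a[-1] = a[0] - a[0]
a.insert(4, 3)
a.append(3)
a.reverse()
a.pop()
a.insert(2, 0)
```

a[-1] = a[0]-a[1] = 8-0 = 8 → [8, 0, 3, 7, 8]
a[-1] = a[0]-a[0] = 8-8 = 0 → [8, 0, 3, 7, 0]
insert 3 at 4 → [8, 0, 3, 7, 3, 0]
append 3 → [8, 0, 3, 7, 3, 0, 3]
reverse → [3, 0, 3, 7, 3, 0, 8]
pop() removes 8 → [3, 0, 3, 7, 3, 0]
insert 0 at 2 → [3, 0, 0, 3, 7, 3, 0]

[3, 0, 0, 3, 7, 3, 0]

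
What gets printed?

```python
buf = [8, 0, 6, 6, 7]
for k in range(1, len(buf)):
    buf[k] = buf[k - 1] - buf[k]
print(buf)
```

k=1: buf[1] = 8-0 = 8 → [8, 8, 6, 6, 7]
k=2: buf[2] = 8-6 = 2 → [8, 8, 2, 6, 7]
k=3: buf[3] = 2-6 = -4 → [8, 8, 2, -4, 7]
k=4: buf[4] = (-4)-7 = -11 → [8, 8, 2, -4, -11]

[8, 8, 2, -4, -11]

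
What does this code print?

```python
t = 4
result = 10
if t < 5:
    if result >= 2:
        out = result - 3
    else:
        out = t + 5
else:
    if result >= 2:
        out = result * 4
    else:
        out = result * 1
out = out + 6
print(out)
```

13

t=4, result=10
t < 5 is True; result >= 2 is True
→ out = result - 3 = 7
out = 7+6 = 13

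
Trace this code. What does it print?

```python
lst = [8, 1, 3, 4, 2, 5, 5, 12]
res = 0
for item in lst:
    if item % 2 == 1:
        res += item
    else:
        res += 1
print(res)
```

18

item=8: not odd, res = 0+1 = 1
item=1: odd, res = 1+1 = 2
item=3: odd, res = 2+3 = 5
item=4: not odd, res = 5+1 = 6
item=2: not odd, res = 6+1 = 7
item=5: odd, res = 7+5 = 12
item=5: odd, res = 12+5 = 17
item=12: not odd, res = 17+1 = 18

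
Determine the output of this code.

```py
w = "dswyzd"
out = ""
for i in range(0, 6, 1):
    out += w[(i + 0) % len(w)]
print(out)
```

i=0: add w[0]='d' → 'd'
i=1: add w[1]='s' → 'ds'
i=2: add w[2]='w' → 'dsw'
i=3: add w[3]='y' → 'dswy'
i=4: add w[4]='z' → 'dswyz'
i=5: add w[5]='d' → 'dswyzd'

dswyzd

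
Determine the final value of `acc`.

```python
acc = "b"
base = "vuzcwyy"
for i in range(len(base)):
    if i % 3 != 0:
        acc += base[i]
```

i=0: skip
i=1: add 'u' → 'bu'
i=2: add 'z' → 'buz'
i=3: skip
i=4: add 'w' → 'buzw'
i=5: add 'y' → 'buzwy'
i=6: skip

'buzwy'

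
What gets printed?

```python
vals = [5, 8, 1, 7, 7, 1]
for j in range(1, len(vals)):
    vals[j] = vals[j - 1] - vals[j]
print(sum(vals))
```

-50

j=1: vals[1] = 5-8 = -3 → [5, -3, 1, 7, 7, 1]
j=2: vals[2] = (-3)-1 = -4 → [5, -3, -4, 7, 7, 1]
j=3: vals[3] = (-4)-7 = -11 → [5, -3, -4, -11, 7, 1]
j=4: vals[4] = (-11)-7 = -18 → [5, -3, -4, -11, -18, 1]
j=5: vals[5] = (-18)-1 = -19 → [5, -3, -4, -11, -18, -19]
sum = -50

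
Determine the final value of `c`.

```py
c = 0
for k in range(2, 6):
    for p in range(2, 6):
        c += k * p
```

196

k=2,p=2: c = 0+4 = 4
k=2,p=3: c = 4+6 = 10
k=2,p=4: c = 10+8 = 18
k=2,p=5: c = 18+10 = 28
k=3,p=2: c = 28+6 = 34
k=3,p=3: c = 34+9 = 43
k=3,p=4: c = 43+12 = 55
k=3,p=5: c = 55+15 = 70
k=4,p=2: c = 70+8 = 78
k=4,p=3: c = 78+12 = 90
k=4,p=4: c = 90+16 = 106
k=4,p=5: c = 106+20 = 126
k=5,p=2: c = 126+10 = 136
k=5,p=3: c = 136+15 = 151
k=5,p=4: c = 151+20 = 171
k=5,p=5: c = 171+25 = 196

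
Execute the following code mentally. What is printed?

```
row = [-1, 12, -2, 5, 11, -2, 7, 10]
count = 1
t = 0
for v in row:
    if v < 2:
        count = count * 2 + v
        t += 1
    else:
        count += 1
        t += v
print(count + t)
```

v=-1: <2, count = 1*2+(-1) = 1; t=1
v=12: not <2, count = 1+1 = 2; t=13
v=-2: <2, count = 2*2+(-2) = 2; t=14
v=5: not <2, count = 2+1 = 3; t=19
v=11: not <2, count = 3+1 = 4; t=30
v=-2: <2, count = 4*2+(-2) = 6; t=31
v=7: not <2, count = 6+1 = 7; t=38
v=10: not <2, count = 7+1 = 8; t=48
count+t = 8+48 = 56

56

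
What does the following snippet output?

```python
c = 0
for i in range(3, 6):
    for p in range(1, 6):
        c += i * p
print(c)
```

180

i=3,p=1: c = 0+3 = 3
i=3,p=2: c = 3+6 = 9
i=3,p=3: c = 9+9 = 18
i=3,p=4: c = 18+12 = 30
i=3,p=5: c = 30+15 = 45
i=4,p=1: c = 45+4 = 49
i=4,p=2: c = 49+8 = 57
i=4,p=3: c = 57+12 = 69
i=4,p=4: c = 69+16 = 85
i=4,p=5: c = 85+20 = 105
i=5,p=1: c = 105+5 = 110
i=5,p=2: c = 110+10 = 120
i=5,p=3: c = 120+15 = 135
i=5,p=4: c = 135+20 = 155
i=5,p=5: c = 155+25 = 180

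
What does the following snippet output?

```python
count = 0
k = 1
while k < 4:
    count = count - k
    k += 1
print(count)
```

k=1: count = 0-1 = -1
k=2: count = (-1)-2 = -3
k=3: count = (-3)-3 = -6

-6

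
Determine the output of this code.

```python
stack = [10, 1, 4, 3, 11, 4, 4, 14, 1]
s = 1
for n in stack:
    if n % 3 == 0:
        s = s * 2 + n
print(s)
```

5

n=10: not %3==0
n=1: not %3==0
n=4: not %3==0
n=3: %3==0, s = 1*2+3 = 5
n=11: not %3==0
n=4: not %3==0
n=4: not %3==0
n=14: not %3==0
n=1: not %3==0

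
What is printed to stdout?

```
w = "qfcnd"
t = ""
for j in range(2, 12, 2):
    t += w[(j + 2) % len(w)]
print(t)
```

j=2: add w[4]='d' → 'd'
j=4: add w[1]='f' → 'df'
j=6: add w[3]='n' → 'dfn'
j=8: add w[0]='q' → 'dfnq'
j=10: add w[2]='c' → 'dfnqc'

dfnqc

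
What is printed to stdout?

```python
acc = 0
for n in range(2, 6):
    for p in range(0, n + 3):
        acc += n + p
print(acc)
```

n=2,p=0: acc = 0+2 = 2
n=2,p=1: acc = 2+3 = 5
n=2,p=2: acc = 5+4 = 9
n=2,p=3: acc = 9+5 = 14
n=2,p=4: acc = 14+6 = 20
n=3,p=0: acc = 20+3 = 23
n=3,p=1: acc = 23+4 = 27
n=3,p=2: acc = 27+5 = 32
n=3,p=3: acc = 32+6 = 38
n=3,p=4: acc = 38+7 = 45
n=3,p=5: acc = 45+8 = 53
n=4,p=0: acc = 53+4 = 57
n=4,p=1: acc = 57+5 = 62
n=4,p=2: acc = 62+6 = 68
n=4,p=3: acc = 68+7 = 75
n=4,p=4: acc = 75+8 = 83
n=4,p=5: acc = 83+9 = 92
n=4,p=6: acc = 92+10 = 102
n=5,p=0: acc = 102+5 = 107
n=5,p=1: acc = 107+6 = 113
n=5,p=2: acc = 113+7 = 120
n=5,p=3: acc = 120+8 = 128
n=5,p=4: acc = 128+9 = 137
n=5,p=5: acc = 137+10 = 147
n=5,p=6: acc = 147+11 = 158
n=5,p=7: acc = 158+12 = 170

170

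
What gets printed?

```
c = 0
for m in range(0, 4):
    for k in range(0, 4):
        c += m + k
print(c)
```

m=0,k=0: c = 0+0 = 0
m=0,k=1: c = 0+1 = 1
m=0,k=2: c = 1+2 = 3
m=0,k=3: c = 3+3 = 6
m=1,k=0: c = 6+1 = 7
m=1,k=1: c = 7+2 = 9
m=1,k=2: c = 9+3 = 12
m=1,k=3: c = 12+4 = 16
m=2,k=0: c = 16+2 = 18
m=2,k=1: c = 18+3 = 21
m=2,k=2: c = 21+4 = 25
m=2,k=3: c = 25+5 = 30
m=3,k=0: c = 30+3 = 33
m=3,k=1: c = 33+4 = 37
m=3,k=2: c = 37+5 = 42
m=3,k=3: c = 42+6 = 48

48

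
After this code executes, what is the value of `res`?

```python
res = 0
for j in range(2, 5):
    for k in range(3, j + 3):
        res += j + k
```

66

j=2,k=3: res = 0+5 = 5
j=2,k=4: res = 5+6 = 11
j=3,k=3: res = 11+6 = 17
j=3,k=4: res = 17+7 = 24
j=3,k=5: res = 24+8 = 32
j=4,k=3: res = 32+7 = 39
j=4,k=4: res = 39+8 = 47
j=4,k=5: res = 47+9 = 56
j=4,k=6: res = 56+10 = 66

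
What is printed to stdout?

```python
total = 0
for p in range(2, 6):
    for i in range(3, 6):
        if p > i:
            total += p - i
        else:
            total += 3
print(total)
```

p=2,i=3: not 2>3, total = 0+3 = 3
p=2,i=4: not 2>4, total = 3+3 = 6
p=2,i=5: not 2>5, total = 6+3 = 9
p=3,i=3: not 3>3, total = 9+3 = 12
p=3,i=4: not 3>4, total = 12+3 = 15
p=3,i=5: not 3>5, total = 15+3 = 18
p=4,i=3: 4>3, total = 18+1 = 19
p=4,i=4: not 4>4, total = 19+3 = 22
p=4,i=5: not 4>5, total = 22+3 = 25
p=5,i=3: 5>3, total = 25+2 = 27
p=5,i=4: 5>4, total = 27+1 = 28
p=5,i=5: not 5>5, total = 28+3 = 31

31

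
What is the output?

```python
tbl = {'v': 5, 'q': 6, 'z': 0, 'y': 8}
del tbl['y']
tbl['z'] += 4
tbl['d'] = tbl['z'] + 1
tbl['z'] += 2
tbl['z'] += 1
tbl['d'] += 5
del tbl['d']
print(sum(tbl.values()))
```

18

del 'y' → {'v': 5, 'q': 6, 'z': 0}
tbl['z'] = 0+4 = 4 → {'v': 5, 'q': 6, 'z': 4}
tbl['d'] = tbl['z']+1 = 5 → {'v': 5, 'q': 6, 'z': 4, 'd': 5}
tbl['z'] = 4+2 = 6 → {'v': 5, 'q': 6, 'z': 6, 'd': 5}
tbl['z'] = 6+1 = 7 → {'v': 5, 'q': 6, 'z': 7, 'd': 5}
tbl['d'] = 5+5 = 10 → {'v': 5, 'q': 6, 'z': 7, 'd': 10}
del 'd' → {'v': 5, 'q': 6, 'z': 7}
sum of values = 18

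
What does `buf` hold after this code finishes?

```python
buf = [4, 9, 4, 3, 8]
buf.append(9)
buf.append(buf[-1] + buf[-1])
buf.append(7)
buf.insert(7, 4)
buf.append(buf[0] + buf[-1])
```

append 9 → [4, 9, 4, 3, 8, 9]
append buf[-1]+buf[-1] = 9+9 = 18 → [4, 9, 4, 3, 8, 9, 18]
append 7 → [4, 9, 4, 3, 8, 9, 18, 7]
insert 4 at 7 → [4, 9, 4, 3, 8, 9, 18, 4, 7]
append buf[0]+buf[-1] = 4+7 = 11 → [4, 9, 4, 3, 8, 9, 18, 4, 7, 11]

[4, 9, 4, 3, 8, 9, 18, 4, 7, 11]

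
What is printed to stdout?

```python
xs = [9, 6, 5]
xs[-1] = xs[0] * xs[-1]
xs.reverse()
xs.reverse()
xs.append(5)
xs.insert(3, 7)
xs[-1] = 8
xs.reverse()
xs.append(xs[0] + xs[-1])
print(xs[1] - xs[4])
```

xs[-1] = xs[0]*xs[-1] = 9*5 = 45 → [9, 6, 45]
reverse → [45, 6, 9]
reverse → [9, 6, 45]
append 5 → [9, 6, 45, 5]
insert 7 at 3 → [9, 6, 45, 7, 5]
xs[-1] = 8 → [9, 6, 45, 7, 8]
reverse → [8, 7, 45, 6, 9]
append xs[0]+xs[-1] = 8+9 = 17 → [8, 7, 45, 6, 9, 17]
xs[1]-xs[4] = 7-9 = -2

-2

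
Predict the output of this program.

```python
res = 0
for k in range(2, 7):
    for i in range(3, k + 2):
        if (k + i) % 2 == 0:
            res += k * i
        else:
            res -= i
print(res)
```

k=2,i=3: odd sum, res = 0-3 = -3
k=3,i=3: even sum, res = (-3)+9 = 6
k=3,i=4: odd sum, res = 6-4 = 2
k=4,i=3: odd sum, res = 2-3 = -1
k=4,i=4: even sum, res = (-1)+16 = 15
k=4,i=5: odd sum, res = 15-5 = 10
k=5,i=3: even sum, res = 10+15 = 25
k=5,i=4: odd sum, res = 25-4 = 21
k=5,i=5: even sum, res = 21+25 = 46
k=5,i=6: odd sum, res = 46-6 = 40
k=6,i=3: odd sum, res = 40-3 = 37
k=6,i=4: even sum, res = 37+24 = 61
k=6,i=5: odd sum, res = 61-5 = 56
k=6,i=6: even sum, res = 56+36 = 92
k=6,i=7: odd sum, res = 92-7 = 85

85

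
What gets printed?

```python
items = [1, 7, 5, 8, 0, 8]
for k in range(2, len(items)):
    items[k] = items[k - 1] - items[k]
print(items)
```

[1, 7, 2, -6, -6, -14]

k=2: items[2] = 7-5 = 2 → [1, 7, 2, 8, 0, 8]
k=3: items[3] = 2-8 = -6 → [1, 7, 2, -6, 0, 8]
k=4: items[4] = (-6)-0 = -6 → [1, 7, 2, -6, -6, 8]
k=5: items[5] = (-6)-8 = -14 → [1, 7, 2, -6, -6, -14]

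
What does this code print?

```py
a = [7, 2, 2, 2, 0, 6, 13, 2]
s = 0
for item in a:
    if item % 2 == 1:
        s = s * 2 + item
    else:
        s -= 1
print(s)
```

16

item=7: odd, s = 0*2+7 = 7
item=2: not odd, s = 7-1 = 6
item=2: not odd, s = 6-1 = 5
item=2: not odd, s = 5-1 = 4
item=0: not odd, s = 4-1 = 3
item=6: not odd, s = 3-1 = 2
item=13: odd, s = 2*2+13 = 17
item=2: not odd, s = 17-1 = 16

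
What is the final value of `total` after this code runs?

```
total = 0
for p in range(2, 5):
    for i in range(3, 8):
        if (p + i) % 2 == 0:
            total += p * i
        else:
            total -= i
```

p=2,i=3: odd sum, total = 0-3 = -3
p=2,i=4: even sum, total = (-3)+8 = 5
p=2,i=5: odd sum, total = 5-5 = 0
p=2,i=6: even sum, total = 0+12 = 12
p=2,i=7: odd sum, total = 12-7 = 5
p=3,i=3: even sum, total = 5+9 = 14
p=3,i=4: odd sum, total = 14-4 = 10
p=3,i=5: even sum, total = 10+15 = 25
p=3,i=6: odd sum, total = 25-6 = 19
p=3,i=7: even sum, total = 19+21 = 40
p=4,i=3: odd sum, total = 40-3 = 37
p=4,i=4: even sum, total = 37+16 = 53
p=4,i=5: odd sum, total = 53-5 = 48
p=4,i=6: even sum, total = 48+24 = 72
p=4,i=7: odd sum, total = 72-7 = 65

65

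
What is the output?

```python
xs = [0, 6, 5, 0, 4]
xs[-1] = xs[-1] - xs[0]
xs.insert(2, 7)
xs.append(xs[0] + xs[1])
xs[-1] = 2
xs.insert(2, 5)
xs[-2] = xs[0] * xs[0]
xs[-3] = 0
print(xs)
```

xs[-1] = xs[-1]-xs[0] = 4-0 = 4 → [0, 6, 5, 0, 4]
insert 7 at 2 → [0, 6, 7, 5, 0, 4]
append xs[0]+xs[1] = 0+6 = 6 → [0, 6, 7, 5, 0, 4, 6]
xs[-1] = 2 → [0, 6, 7, 5, 0, 4, 2]
insert 5 at 2 → [0, 6, 5, 7, 5, 0, 4, 2]
xs[-2] = xs[0]*xs[0] = 0*0 = 0 → [0, 6, 5, 7, 5, 0, 0, 2]
xs[-3] = 0 → [0, 6, 5, 7, 5, 0, 0, 2]

[0, 6, 5, 7, 5, 0, 0, 2]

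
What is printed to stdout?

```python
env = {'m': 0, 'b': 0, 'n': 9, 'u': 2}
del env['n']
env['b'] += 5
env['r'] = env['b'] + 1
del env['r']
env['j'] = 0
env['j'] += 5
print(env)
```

{'m': 0, 'b': 5, 'u': 2, 'j': 5}

del 'n' → {'m': 0, 'b': 0, 'u': 2}
env['b'] = 0+5 = 5 → {'m': 0, 'b': 5, 'u': 2}
env['r'] = env['b']+1 = 6 → {'m': 0, 'b': 5, 'u': 2, 'r': 6}
del 'r' → {'m': 0, 'b': 5, 'u': 2}
env['j'] = 0 → {'m': 0, 'b': 5, 'u': 2, 'j': 0}
env['j'] = 0+5 = 5 → {'m': 0, 'b': 5, 'u': 2, 'j': 5}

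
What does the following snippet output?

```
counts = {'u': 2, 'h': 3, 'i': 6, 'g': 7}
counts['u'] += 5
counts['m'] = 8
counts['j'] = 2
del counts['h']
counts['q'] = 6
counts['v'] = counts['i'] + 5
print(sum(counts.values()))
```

counts['u'] = 2+5 = 7 → {'u': 7, 'h': 3, 'i': 6, 'g': 7}
counts['m'] = 8 → {'u': 7, 'h': 3, 'i': 6, 'g': 7, 'm': 8}
counts['j'] = 2 → {'u': 7, 'h': 3, 'i': 6, 'g': 7, 'm': 8, 'j': 2}
del 'h' → {'u': 7, 'i': 6, 'g': 7, 'm': 8, 'j': 2}
counts['q'] = 6 → {'u': 7, 'i': 6, 'g': 7, 'm': 8, 'j': 2, 'q': 6}
counts['v'] = counts['i']+5 = 11 → {'u': 7, 'i': 6, 'g': 7, 'm': 8, 'j': 2, 'q': 6, 'v': 11}
sum of values = 47

47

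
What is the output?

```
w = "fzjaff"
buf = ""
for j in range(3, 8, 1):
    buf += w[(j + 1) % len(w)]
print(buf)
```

j=3: add w[4]='f' → 'f'
j=4: add w[5]='f' → 'ff'
j=5: add w[0]='f' → 'fff'
j=6: add w[1]='z' → 'fffz'
j=7: add w[2]='j' → 'fffzj'

fffzj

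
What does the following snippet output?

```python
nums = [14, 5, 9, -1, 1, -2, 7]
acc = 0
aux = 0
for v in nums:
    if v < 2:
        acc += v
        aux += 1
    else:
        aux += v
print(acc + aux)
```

36

v=14: not <2; aux=14
v=5: not <2; aux=19
v=9: not <2; aux=28
v=-1: <2, acc = 0+(-1) = -1; aux=29
v=1: <2, acc = (-1)+1 = 0; aux=30
v=-2: <2, acc = 0+(-2) = -2; aux=31
v=7: not <2; aux=38
acc+aux = (-2)+38 = 36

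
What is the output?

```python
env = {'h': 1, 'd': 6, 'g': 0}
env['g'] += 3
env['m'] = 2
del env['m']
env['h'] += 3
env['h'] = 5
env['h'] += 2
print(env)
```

{'h': 7, 'd': 6, 'g': 3}

env['g'] = 0+3 = 3 → {'h': 1, 'd': 6, 'g': 3}
env['m'] = 2 → {'h': 1, 'd': 6, 'g': 3, 'm': 2}
del 'm' → {'h': 1, 'd': 6, 'g': 3}
env['h'] = 1+3 = 4 → {'h': 4, 'd': 6, 'g': 3}
env['h'] = 5 → {'h': 5, 'd': 6, 'g': 3}
env['h'] = 5+2 = 7 → {'h': 7, 'd': 6, 'g': 3}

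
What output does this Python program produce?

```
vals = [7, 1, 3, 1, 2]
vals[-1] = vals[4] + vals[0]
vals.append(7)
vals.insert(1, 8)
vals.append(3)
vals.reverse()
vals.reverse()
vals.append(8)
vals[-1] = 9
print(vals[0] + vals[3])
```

vals[-1] = vals[4]+vals[0] = 2+7 = 9 → [7, 1, 3, 1, 9]
append 7 → [7, 1, 3, 1, 9, 7]
insert 8 at 1 → [7, 8, 1, 3, 1, 9, 7]
append 3 → [7, 8, 1, 3, 1, 9, 7, 3]
reverse → [3, 7, 9, 1, 3, 1, 8, 7]
reverse → [7, 8, 1, 3, 1, 9, 7, 3]
append 8 → [7, 8, 1, 3, 1, 9, 7, 3, 8]
vals[-1] = 9 → [7, 8, 1, 3, 1, 9, 7, 3, 9]
vals[0]+vals[3] = 7+3 = 10

10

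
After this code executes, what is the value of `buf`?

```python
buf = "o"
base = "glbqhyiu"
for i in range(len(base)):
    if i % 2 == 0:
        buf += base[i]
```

'ogbhi'

i=0: add 'g' → 'og'
i=1: skip
i=2: add 'b' → 'ogb'
i=3: skip
i=4: add 'h' → 'ogbh'
i=5: skip
i=6: add 'i' → 'ogbhi'
i=7: skip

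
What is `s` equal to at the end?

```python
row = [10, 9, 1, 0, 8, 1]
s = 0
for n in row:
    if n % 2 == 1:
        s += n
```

n=10: not odd
n=9: odd, s = 0+9 = 9
n=1: odd, s = 9+1 = 10
n=0: not odd
n=8: not odd
n=1: odd, s = 10+1 = 11

11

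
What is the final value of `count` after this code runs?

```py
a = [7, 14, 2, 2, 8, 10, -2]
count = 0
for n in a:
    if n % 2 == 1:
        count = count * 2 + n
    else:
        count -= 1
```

n=7: odd, count = 0*2+7 = 7
n=14: not odd, count = 7-1 = 6
n=2: not odd, count = 6-1 = 5
n=2: not odd, count = 5-1 = 4
n=8: not odd, count = 4-1 = 3
n=10: not odd, count = 3-1 = 2
n=-2: not odd, count = 2-1 = 1

1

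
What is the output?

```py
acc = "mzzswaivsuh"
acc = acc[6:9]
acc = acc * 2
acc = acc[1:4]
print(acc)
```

vsi

slice [6:9] → 'ivs'
repeat ×2 → 'ivsivs'
slice [1:4] → 'vsi'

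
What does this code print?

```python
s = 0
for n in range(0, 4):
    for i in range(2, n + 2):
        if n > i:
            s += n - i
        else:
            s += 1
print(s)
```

n=1,i=2: not 1>2, s = 0+1 = 1
n=2,i=2: not 2>2, s = 1+1 = 2
n=2,i=3: not 2>3, s = 2+1 = 3
n=3,i=2: 3>2, s = 3+1 = 4
n=3,i=3: not 3>3, s = 4+1 = 5
n=3,i=4: not 3>4, s = 5+1 = 6

6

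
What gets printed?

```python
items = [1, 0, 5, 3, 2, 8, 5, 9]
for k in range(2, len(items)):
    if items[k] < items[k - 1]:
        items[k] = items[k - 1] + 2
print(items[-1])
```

k=2: 5>=0, unchanged → [1, 0, 5, 3, 2, 8, 5, 9]
k=3: 3<5, items[3] = 5+2 = 7 → [1, 0, 5, 7, 2, 8, 5, 9]
k=4: 2<7, items[4] = 7+2 = 9 → [1, 0, 5, 7, 9, 8, 5, 9]
k=5: 8<9, items[5] = 9+2 = 11 → [1, 0, 5, 7, 9, 11, 5, 9]
k=6: 5<11, items[6] = 11+2 = 13 → [1, 0, 5, 7, 9, 11, 13, 9]
k=7: 9<13, items[7] = 13+2 = 15 → [1, 0, 5, 7, 9, 11, 13, 15]

15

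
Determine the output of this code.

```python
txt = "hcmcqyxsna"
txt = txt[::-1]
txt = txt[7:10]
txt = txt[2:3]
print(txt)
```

h

reverse → 'ansxyqcmch'
slice [7:10] → 'mch'
slice [2:3] → 'h'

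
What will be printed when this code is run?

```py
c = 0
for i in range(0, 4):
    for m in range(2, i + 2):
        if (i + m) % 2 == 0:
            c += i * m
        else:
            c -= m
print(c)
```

i=1,m=2: odd sum, c = 0-2 = -2
i=2,m=2: even sum, c = (-2)+4 = 2
i=2,m=3: odd sum, c = 2-3 = -1
i=3,m=2: odd sum, c = (-1)-2 = -3
i=3,m=3: even sum, c = (-3)+9 = 6
i=3,m=4: odd sum, c = 6-4 = 2

2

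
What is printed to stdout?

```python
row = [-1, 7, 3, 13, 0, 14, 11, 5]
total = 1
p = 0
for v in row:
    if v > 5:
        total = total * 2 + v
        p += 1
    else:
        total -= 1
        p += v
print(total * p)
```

1474

v=-1: not >5, total = 1-1 = 0; p=-1
v=7: >5, total = 0*2+7 = 7; p=0
v=3: not >5, total = 7-1 = 6; p=3
v=13: >5, total = 6*2+13 = 25; p=4
v=0: not >5, total = 25-1 = 24; p=4
v=14: >5, total = 24*2+14 = 62; p=5
v=11: >5, total = 62*2+11 = 135; p=6
v=5: not >5, total = 135-1 = 134; p=11
total*p = 134*11 = 1474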